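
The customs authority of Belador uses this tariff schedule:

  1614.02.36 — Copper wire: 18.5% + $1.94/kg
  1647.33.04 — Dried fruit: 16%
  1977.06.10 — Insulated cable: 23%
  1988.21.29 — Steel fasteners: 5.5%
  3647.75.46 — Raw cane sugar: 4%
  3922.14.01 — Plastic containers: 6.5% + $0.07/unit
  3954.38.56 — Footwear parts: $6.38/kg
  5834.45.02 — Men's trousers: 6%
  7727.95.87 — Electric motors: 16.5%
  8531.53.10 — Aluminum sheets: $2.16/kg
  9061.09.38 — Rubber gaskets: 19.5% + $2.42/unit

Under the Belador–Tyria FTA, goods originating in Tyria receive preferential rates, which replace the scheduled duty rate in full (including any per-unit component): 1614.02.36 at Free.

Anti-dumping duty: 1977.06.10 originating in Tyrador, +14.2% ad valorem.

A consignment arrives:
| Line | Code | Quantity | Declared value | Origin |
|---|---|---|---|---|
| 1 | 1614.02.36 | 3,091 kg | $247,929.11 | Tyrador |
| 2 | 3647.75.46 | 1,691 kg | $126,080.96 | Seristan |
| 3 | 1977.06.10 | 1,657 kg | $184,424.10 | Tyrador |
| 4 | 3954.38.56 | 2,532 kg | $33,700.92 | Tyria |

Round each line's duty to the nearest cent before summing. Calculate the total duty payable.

$141,666.60

Line 1 (1614.02.36, Tyrador, 3,091 kg, $247,929.11):
Base rate for 1614.02.36 is 18.5% + $1.94/kg.
1614.02.36 has an FTA preferential rate, but origin Tyrador is not Tyria; base rate stands.
Duty = $247,929.11 × 18.5% + 3,091 × $1.94 = $51,863.43.
Line 2 (3647.75.46, Seristan, 1,691 kg, $126,080.96):
Base rate for 3647.75.46 is 4%.
Duty = $126,080.96 × 4% = $5,043.24.
Line 3 (1977.06.10, Tyrador, 1,657 kg, $184,424.10):
Base rate for 1977.06.10 is 23%.
Additional duty on 1977.06.10 from Tyrador: +14.2%. Applied ad valorem rate: 23% + 14.2% = 37.2%.
Duty = $184,424.10 × 37.2% = $68,605.77.
Line 4 (3954.38.56, Tyria, 2,532 kg, $33,700.92):
Base rate for 3954.38.56 is $6.38/kg.
Origin Tyria is the FTA partner but 3954.38.56 is not on the preference list; base rate stands.
Duty = 2,532 × $6.38 = $16,154.16.
Total = $51,863.43 + $5,043.24 + $68,605.77 + $16,154.16 = $141,666.60.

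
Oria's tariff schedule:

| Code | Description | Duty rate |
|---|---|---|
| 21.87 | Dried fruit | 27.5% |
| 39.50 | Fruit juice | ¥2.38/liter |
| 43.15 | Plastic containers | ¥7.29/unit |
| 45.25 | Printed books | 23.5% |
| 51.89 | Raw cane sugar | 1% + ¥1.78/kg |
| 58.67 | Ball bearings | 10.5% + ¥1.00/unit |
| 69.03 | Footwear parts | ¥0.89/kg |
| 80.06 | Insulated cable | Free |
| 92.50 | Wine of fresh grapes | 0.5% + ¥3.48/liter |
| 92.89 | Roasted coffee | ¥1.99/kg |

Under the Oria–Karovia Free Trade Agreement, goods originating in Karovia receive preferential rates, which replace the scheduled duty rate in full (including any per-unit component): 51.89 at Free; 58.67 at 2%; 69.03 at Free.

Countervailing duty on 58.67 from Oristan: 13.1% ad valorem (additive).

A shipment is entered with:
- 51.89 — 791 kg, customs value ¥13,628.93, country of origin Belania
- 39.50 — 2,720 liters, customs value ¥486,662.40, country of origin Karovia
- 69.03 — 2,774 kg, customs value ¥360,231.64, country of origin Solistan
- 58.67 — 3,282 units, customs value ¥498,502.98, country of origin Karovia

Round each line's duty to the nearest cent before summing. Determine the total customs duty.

Line 1 (51.89, Belania, 791 kg, ¥13,628.93):
Base rate for 51.89 is 1% + ¥1.78/kg.
51.89 has an FTA preferential rate, but origin Belania is not Karovia; base rate stands.
Duty = ¥13,628.93 × 1% + 791 × ¥1.78 = ¥1,544.27.
Line 2 (39.50, Karovia, 2,720 liters, ¥486,662.40):
Base rate for 39.50 is ¥2.38/liter.
Origin Karovia is the FTA partner but 39.50 is not on the preference list; base rate stands.
Duty = 2,720 × ¥2.38 = ¥6,473.60.
Line 3 (69.03, Solistan, 2,774 kg, ¥360,231.64):
Base rate for 69.03 is ¥0.89/kg.
69.03 has an FTA preferential rate, but origin Solistan is not Karovia; base rate stands.
Duty = 2,774 × ¥0.89 = ¥2,468.86.
Line 4 (58.67, Karovia, 3,282 units, ¥498,502.98):
Base rate for 58.67 is 10.5% + ¥1.00/unit.
Origin Karovia qualifies under the Oria–Karovia agreement and 58.67 is covered: preferential rate 2% applies instead.
The additional-duty order on 58.67 targets Oristan, not Karovia; it does not apply.
Duty = ¥498,502.98 × 2% = ¥9,970.06.
Total = ¥1,544.27 + ¥6,473.60 + ¥2,468.86 + ¥9,970.06 = ¥20,456.79.

¥20,456.79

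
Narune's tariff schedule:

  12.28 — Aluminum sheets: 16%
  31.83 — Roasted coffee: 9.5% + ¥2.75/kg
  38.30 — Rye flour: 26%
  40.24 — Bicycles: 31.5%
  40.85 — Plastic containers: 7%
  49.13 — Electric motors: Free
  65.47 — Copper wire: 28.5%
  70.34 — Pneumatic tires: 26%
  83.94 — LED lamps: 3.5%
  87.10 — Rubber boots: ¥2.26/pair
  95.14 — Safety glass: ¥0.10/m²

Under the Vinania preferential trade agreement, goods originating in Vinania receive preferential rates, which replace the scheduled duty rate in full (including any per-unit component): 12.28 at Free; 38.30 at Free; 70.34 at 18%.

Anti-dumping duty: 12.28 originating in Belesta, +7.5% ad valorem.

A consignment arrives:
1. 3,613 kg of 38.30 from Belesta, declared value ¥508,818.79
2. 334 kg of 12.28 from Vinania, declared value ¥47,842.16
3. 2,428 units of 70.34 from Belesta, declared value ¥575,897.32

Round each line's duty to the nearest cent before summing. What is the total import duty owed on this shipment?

¥282,026.19

Line 1 (38.30, Belesta, 3,613 kg, ¥508,818.79):
Base rate for 38.30 is 26%.
38.30 has an FTA preferential rate, but origin Belesta is not Vinania; base rate stands.
Duty = ¥508,818.79 × 26% = ¥132,292.89.
Line 2 (12.28, Vinania, 334 kg, ¥47,842.16):
Base rate for 12.28 is 16%.
Origin Vinania qualifies under the Narune–Vinania agreement and 12.28 is covered: preferential rate Free applies instead.
The additional-duty order on 12.28 targets Belesta, not Vinania; it does not apply.
Duty = ¥47,842.16 × 0% = ¥0.00.
Line 3 (70.34, Belesta, 2,428 units, ¥575,897.32):
Base rate for 70.34 is 26%.
70.34 has an FTA preferential rate, but origin Belesta is not Vinania; base rate stands.
Duty = ¥575,897.32 × 26% = ¥149,733.30.
Total = ¥132,292.89 + ¥0.00 + ¥149,733.30 = ¥282,026.19.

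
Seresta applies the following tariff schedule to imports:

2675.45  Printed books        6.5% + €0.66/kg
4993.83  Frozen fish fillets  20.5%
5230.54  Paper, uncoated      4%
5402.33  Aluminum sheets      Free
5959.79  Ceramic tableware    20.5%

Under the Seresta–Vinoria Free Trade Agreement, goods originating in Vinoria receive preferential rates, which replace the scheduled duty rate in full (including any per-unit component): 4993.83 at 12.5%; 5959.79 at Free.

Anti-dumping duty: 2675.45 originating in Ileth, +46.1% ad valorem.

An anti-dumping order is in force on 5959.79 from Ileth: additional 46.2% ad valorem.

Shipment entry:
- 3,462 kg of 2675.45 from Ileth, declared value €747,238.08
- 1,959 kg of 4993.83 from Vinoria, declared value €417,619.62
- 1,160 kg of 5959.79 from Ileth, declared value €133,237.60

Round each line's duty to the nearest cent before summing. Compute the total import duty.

€536,404.08

Line 1 (2675.45, Ileth, 3,462 kg, €747,238.08):
Base rate for 2675.45 is 6.5% + €0.66/kg.
Additional duty on 2675.45 from Ileth: +46.1%. Applied ad valorem rate: 6.5% + 46.1% = 52.6%.
Duty = €747,238.08 × 52.6% + 3,462 × €0.66 = €395,332.15.
Line 2 (4993.83, Vinoria, 1,959 kg, €417,619.62):
Base rate for 4993.83 is 20.5%.
Origin Vinoria qualifies under the Seresta–Vinoria agreement and 4993.83 is covered: preferential rate 12.5% applies instead.
Duty = €417,619.62 × 12.5% = €52,202.45.
Line 3 (5959.79, Ileth, 1,160 kg, €133,237.60):
Base rate for 5959.79 is 20.5%.
5959.79 has an FTA preferential rate, but origin Ileth is not Vinoria; base rate stands.
Additional duty on 5959.79 from Ileth: +46.2%. Applied ad valorem rate: 20.5% + 46.2% = 66.7%.
Duty = €133,237.60 × 66.7% = €88,869.48.
Total = €395,332.15 + €52,202.45 + €88,869.48 = €536,404.08.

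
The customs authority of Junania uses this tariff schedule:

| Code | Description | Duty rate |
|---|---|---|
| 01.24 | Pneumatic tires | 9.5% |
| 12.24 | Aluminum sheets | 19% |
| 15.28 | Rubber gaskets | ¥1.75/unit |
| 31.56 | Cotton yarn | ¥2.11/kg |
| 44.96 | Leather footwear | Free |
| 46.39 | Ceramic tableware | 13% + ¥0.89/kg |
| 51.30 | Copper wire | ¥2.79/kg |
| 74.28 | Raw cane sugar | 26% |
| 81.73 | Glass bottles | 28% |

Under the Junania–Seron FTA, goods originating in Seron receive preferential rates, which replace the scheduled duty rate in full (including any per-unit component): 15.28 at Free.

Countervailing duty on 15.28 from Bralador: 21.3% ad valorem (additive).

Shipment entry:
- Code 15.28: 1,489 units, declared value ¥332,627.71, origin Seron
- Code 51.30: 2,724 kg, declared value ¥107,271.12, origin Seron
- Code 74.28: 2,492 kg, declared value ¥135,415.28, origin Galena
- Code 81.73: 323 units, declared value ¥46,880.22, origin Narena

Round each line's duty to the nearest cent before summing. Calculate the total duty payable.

¥55,934.39

Line 1 (15.28, Seron, 1,489 units, ¥332,627.71):
Base rate for 15.28 is ¥1.75/unit.
Origin Seron qualifies under the Junania–Seron agreement and 15.28 is covered: preferential rate Free applies instead.
The additional-duty order on 15.28 targets Bralador, not Seron; it does not apply.
Duty = ¥332,627.71 × 0% = ¥0.00.
Line 2 (51.30, Seron, 2,724 kg, ¥107,271.12):
Base rate for 51.30 is ¥2.79/kg.
Origin Seron is the FTA partner but 51.30 is not on the preference list; base rate stands.
Duty = 2,724 × ¥2.79 = ¥7,599.96.
Line 3 (74.28, Galena, 2,492 kg, ¥135,415.28):
Base rate for 74.28 is 26%.
Duty = ¥135,415.28 × 26% = ¥35,207.97.
Line 4 (81.73, Narena, 323 units, ¥46,880.22):
Base rate for 81.73 is 28%.
Duty = ¥46,880.22 × 28% = ¥13,126.46.
Total = ¥0.00 + ¥7,599.96 + ¥35,207.97 + ¥13,126.46 = ¥55,934.39.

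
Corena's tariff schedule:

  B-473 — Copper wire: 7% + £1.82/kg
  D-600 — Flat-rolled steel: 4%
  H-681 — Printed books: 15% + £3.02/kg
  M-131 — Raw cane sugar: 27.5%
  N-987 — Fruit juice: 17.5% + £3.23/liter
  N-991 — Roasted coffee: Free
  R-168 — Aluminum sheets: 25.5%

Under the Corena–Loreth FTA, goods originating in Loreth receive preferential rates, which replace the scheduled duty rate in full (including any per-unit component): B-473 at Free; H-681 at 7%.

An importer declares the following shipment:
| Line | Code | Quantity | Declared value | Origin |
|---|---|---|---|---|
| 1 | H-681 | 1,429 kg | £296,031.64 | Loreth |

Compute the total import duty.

Line 1 (H-681, Loreth, 1,429 kg, £296,031.64):
Base rate for H-681 is 15% + £3.02/kg.
Origin Loreth qualifies under the Corena–Loreth agreement and H-681 is covered: preferential rate 7% applies instead.
Duty = £296,031.64 × 7% = £20,722.21.

£20,722.21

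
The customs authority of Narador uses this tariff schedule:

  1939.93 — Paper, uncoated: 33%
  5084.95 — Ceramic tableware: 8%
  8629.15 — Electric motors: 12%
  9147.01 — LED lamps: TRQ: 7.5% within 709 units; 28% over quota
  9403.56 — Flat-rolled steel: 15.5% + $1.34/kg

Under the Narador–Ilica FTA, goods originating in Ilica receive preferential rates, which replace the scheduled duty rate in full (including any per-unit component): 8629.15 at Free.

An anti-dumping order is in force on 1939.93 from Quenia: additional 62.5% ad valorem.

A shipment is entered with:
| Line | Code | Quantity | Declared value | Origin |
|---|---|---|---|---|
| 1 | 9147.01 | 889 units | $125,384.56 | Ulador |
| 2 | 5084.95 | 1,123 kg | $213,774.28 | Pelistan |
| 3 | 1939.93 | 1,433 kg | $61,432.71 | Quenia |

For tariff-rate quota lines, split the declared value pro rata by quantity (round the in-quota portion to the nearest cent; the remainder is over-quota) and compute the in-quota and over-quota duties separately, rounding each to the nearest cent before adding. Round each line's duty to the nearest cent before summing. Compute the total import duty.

Line 1 (9147.01, Ulador, 889 units, $125,384.56):
Code 9147.01 is under a tariff-rate quota (threshold 709 units). In-quota: 709 units at 7.5%; over-quota: 180 units at 28%.
Pro-rata value split: in-quota = $125,384.56 × 709/889 = $99,997.36; over-quota = $125,384.56 − $99,997.36 = $25,387.20.
In-quota duty = $99,997.36 × 7.5% = $7,499.80. Over-quota duty = $25,387.20 × 28% = $7,108.42.
Line duty = $7,499.80 + $7,108.42 = $14,608.22.
Line 2 (5084.95, Pelistan, 1,123 kg, $213,774.28):
Base rate for 5084.95 is 8%.
Duty = $213,774.28 × 8% = $17,101.94.
Line 3 (1939.93, Quenia, 1,433 kg, $61,432.71):
Base rate for 1939.93 is 33%.
Additional duty on 1939.93 from Quenia: +62.5%. Applied ad valorem rate: 33% + 62.5% = 95.5%.
Duty = $61,432.71 × 95.5% = $58,668.24.
Total = $14,608.22 + $17,101.94 + $58,668.24 = $90,378.40.

$90,378.40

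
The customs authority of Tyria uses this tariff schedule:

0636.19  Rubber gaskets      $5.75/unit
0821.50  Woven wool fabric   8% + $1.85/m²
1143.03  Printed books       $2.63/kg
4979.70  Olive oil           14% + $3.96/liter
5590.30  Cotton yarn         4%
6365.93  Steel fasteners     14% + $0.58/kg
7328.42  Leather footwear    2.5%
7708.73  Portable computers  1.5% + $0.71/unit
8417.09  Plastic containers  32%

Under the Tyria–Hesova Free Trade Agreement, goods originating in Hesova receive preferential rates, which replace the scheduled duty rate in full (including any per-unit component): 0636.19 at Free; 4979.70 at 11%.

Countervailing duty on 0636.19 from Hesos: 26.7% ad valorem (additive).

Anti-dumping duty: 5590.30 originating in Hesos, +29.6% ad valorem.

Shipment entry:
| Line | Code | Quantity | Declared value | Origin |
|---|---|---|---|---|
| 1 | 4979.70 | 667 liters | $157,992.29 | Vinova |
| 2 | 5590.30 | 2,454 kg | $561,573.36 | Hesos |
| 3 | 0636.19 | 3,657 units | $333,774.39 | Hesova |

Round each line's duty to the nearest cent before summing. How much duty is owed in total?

Line 1 (4979.70, Vinova, 667 liters, $157,992.29):
Base rate for 4979.70 is 14% + $3.96/liter.
4979.70 has an FTA preferential rate, but origin Vinova is not Hesova; base rate stands.
Duty = $157,992.29 × 14% + 667 × $3.96 = $24,760.24.
Line 2 (5590.30, Hesos, 2,454 kg, $561,573.36):
Base rate for 5590.30 is 4%.
Additional duty on 5590.30 from Hesos: +29.6%. Applied ad valorem rate: 4% + 29.6% = 33.6%.
Duty = $561,573.36 × 33.6% = $188,688.65.
Line 3 (0636.19, Hesova, 3,657 units, $333,774.39):
Base rate for 0636.19 is $5.75/unit.
Origin Hesova qualifies under the Tyria–Hesova agreement and 0636.19 is covered: preferential rate Free applies instead.
The additional-duty order on 0636.19 targets Hesos, not Hesova; it does not apply.
Duty = $333,774.39 × 0% = $0.00.
Total = $24,760.24 + $188,688.65 + $0.00 = $213,448.89.

$213,448.89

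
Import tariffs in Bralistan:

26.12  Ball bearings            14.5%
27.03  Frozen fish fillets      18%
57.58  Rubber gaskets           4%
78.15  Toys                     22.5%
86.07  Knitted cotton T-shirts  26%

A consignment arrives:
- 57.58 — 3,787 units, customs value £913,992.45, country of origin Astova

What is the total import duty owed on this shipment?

£36,559.70

Line 1 (57.58, Astova, 3,787 units, £913,992.45):
Base rate for 57.58 is 4%.
Duty = £913,992.45 × 4% = £36,559.70.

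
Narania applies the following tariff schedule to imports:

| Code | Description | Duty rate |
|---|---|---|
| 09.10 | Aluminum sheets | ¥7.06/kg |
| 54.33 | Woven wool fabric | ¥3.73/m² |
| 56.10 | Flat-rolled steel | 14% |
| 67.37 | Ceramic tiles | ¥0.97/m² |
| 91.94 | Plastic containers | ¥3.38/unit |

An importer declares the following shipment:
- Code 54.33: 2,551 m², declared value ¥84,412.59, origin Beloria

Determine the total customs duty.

Line 1 (54.33, Beloria, 2,551 m², ¥84,412.59):
Base rate for 54.33 is ¥3.73/m².
Duty = 2,551 × ¥3.73 = ¥9,515.23.

¥9,515.23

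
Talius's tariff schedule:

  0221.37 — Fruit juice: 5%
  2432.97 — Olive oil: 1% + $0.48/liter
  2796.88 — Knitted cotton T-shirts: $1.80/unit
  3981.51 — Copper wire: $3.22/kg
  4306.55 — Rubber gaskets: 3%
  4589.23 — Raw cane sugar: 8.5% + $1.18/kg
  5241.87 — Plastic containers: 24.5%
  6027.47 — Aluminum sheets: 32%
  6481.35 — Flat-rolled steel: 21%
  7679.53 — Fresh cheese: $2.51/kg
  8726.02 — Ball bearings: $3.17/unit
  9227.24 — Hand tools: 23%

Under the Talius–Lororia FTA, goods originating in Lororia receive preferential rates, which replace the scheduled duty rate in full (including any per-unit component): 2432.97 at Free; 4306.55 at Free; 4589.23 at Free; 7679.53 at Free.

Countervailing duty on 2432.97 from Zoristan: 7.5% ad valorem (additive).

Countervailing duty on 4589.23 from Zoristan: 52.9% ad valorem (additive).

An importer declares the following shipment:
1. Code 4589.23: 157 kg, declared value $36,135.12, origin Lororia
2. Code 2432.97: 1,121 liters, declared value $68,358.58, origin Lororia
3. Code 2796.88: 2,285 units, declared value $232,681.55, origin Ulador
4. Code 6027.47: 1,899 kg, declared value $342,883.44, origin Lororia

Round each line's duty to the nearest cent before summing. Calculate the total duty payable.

$113,835.70

Line 1 (4589.23, Lororia, 157 kg, $36,135.12):
Base rate for 4589.23 is 8.5% + $1.18/kg.
Origin Lororia qualifies under the Talius–Lororia agreement and 4589.23 is covered: preferential rate Free applies instead.
The additional-duty order on 4589.23 targets Zoristan, not Lororia; it does not apply.
Duty = $36,135.12 × 0% = $0.00.
Line 2 (2432.97, Lororia, 1,121 liters, $68,358.58):
Base rate for 2432.97 is 1% + $0.48/liter.
Origin Lororia qualifies under the Talius–Lororia agreement and 2432.97 is covered: preferential rate Free applies instead.
The additional-duty order on 2432.97 targets Zoristan, not Lororia; it does not apply.
Duty = $68,358.58 × 0% = $0.00.
Line 3 (2796.88, Ulador, 2,285 units, $232,681.55):
Base rate for 2796.88 is $1.80/unit.
Duty = 2,285 × $1.80 = $4,113.00.
Line 4 (6027.47, Lororia, 1,899 kg, $342,883.44):
Base rate for 6027.47 is 32%.
Origin Lororia is the FTA partner but 6027.47 is not on the preference list; base rate stands.
Duty = $342,883.44 × 32% = $109,722.70.
Total = $0.00 + $0.00 + $4,113.00 + $109,722.70 = $113,835.70.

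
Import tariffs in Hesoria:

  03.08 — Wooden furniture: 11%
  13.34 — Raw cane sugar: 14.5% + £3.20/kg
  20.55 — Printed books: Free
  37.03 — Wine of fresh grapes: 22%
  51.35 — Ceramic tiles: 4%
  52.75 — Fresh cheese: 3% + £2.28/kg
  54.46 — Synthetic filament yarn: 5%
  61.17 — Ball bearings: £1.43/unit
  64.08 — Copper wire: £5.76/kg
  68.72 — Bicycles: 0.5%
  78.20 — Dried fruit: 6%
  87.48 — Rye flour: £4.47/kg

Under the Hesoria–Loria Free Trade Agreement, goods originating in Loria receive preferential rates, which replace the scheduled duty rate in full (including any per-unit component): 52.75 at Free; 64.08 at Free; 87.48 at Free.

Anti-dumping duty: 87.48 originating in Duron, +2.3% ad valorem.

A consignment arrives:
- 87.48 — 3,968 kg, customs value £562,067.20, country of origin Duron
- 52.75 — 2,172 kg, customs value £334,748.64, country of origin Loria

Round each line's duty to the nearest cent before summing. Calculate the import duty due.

Line 1 (87.48, Duron, 3,968 kg, £562,067.20):
Base rate for 87.48 is £4.47/kg.
87.48 has an FTA preferential rate, but origin Duron is not Loria; base rate stands.
Additional duty on 87.48 from Duron: +2.3% ad valorem. Applied ad valorem rate = 2.3%.
Duty = £562,067.20 × 2.3% + 3,968 × £4.47 = £30,664.51.
Line 2 (52.75, Loria, 2,172 kg, £334,748.64):
Base rate for 52.75 is 3% + £2.28/kg.
Origin Loria qualifies under the Hesoria–Loria agreement and 52.75 is covered: preferential rate Free applies instead.
Duty = £334,748.64 × 0% = £0.00.
Total = £30,664.51 + £0.00 = £30,664.51.

£30,664.51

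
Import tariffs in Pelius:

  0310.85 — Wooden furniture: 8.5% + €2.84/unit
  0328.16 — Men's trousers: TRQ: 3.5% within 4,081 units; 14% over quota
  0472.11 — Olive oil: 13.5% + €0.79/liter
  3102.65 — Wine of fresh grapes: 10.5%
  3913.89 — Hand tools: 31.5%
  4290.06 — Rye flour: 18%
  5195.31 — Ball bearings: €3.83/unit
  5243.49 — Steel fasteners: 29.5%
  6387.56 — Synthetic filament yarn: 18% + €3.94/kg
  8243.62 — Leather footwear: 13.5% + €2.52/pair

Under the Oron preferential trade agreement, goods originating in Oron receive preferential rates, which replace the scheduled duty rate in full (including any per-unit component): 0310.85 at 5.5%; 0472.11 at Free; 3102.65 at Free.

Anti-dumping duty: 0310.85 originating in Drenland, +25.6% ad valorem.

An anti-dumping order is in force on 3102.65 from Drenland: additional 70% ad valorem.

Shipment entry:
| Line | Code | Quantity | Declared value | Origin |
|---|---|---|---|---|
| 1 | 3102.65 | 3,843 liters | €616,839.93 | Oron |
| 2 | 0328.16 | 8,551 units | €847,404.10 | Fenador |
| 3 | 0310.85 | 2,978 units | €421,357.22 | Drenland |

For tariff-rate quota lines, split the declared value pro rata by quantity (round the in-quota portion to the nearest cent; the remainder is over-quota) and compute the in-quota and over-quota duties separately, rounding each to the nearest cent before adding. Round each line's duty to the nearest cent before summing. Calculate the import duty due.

Line 1 (3102.65, Oron, 3,843 liters, €616,839.93):
Base rate for 3102.65 is 10.5%.
Origin Oron qualifies under the Pelius–Oron agreement and 3102.65 is covered: preferential rate Free applies instead.
The additional-duty order on 3102.65 targets Drenland, not Oron; it does not apply.
Duty = €616,839.93 × 0% = €0.00.
Line 2 (0328.16, Fenador, 8,551 units, €847,404.10):
Code 0328.16 is under a tariff-rate quota (threshold 4,081 units). In-quota: 4,081 units at 3.5%; over-quota: 4,470 units at 14%.
Pro-rata value split: in-quota = €847,404.10 × 4,081/8,551 = €404,427.10; over-quota = €847,404.10 − €404,427.10 = €442,977.00.
In-quota duty = €404,427.10 × 3.5% = €14,154.95. Over-quota duty = €442,977.00 × 14% = €62,016.78.
Line duty = €14,154.95 + €62,016.78 = €76,171.73.
Line 3 (0310.85, Drenland, 2,978 units, €421,357.22):
Base rate for 0310.85 is 8.5% + €2.84/unit.
0310.85 has an FTA preferential rate, but origin Drenland is not Oron; base rate stands.
Additional duty on 0310.85 from Drenland: +25.6%. Applied ad valorem rate: 8.5% + 25.6% = 34.1%.
Duty = €421,357.22 × 34.1% + 2,978 × €2.84 = €152,140.33.
Total = €0.00 + €76,171.73 + €152,140.33 = €228,312.06.

€228,312.06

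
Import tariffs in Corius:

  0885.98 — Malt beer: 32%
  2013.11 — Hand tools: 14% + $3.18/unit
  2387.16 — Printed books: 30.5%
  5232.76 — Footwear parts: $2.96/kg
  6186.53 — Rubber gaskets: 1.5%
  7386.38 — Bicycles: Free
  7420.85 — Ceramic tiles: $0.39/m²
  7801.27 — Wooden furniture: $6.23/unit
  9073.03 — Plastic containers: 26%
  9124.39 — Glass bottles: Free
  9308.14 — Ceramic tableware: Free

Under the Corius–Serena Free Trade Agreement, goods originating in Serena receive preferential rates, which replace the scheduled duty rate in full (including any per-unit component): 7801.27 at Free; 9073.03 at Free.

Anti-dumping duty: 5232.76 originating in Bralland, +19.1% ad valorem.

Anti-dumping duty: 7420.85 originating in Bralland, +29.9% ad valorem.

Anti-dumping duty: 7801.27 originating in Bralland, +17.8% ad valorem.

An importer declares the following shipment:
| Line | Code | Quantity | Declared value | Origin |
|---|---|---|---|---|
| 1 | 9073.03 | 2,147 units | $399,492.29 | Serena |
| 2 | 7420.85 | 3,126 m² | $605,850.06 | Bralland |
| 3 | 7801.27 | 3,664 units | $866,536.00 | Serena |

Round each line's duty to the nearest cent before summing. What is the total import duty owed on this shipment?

Line 1 (9073.03, Serena, 2,147 units, $399,492.29):
Base rate for 9073.03 is 26%.
Origin Serena qualifies under the Corius–Serena agreement and 9073.03 is covered: preferential rate Free applies instead.
Duty = $399,492.29 × 0% = $0.00.
Line 2 (7420.85, Bralland, 3,126 m², $605,850.06):
Base rate for 7420.85 is $0.39/m².
Additional duty on 7420.85 from Bralland: +29.9% ad valorem. Applied ad valorem rate = 29.9%.
Duty = $605,850.06 × 29.9% + 3,126 × $0.39 = $182,368.31.
Line 3 (7801.27, Serena, 3,664 units, $866,536.00):
Base rate for 7801.27 is $6.23/unit.
Origin Serena qualifies under the Corius–Serena agreement and 7801.27 is covered: preferential rate Free applies instead.
The additional-duty order on 7801.27 targets Bralland, not Serena; it does not apply.
Duty = $866,536.00 × 0% = $0.00.
Total = $0.00 + $182,368.31 + $0.00 = $182,368.31.

$182,368.31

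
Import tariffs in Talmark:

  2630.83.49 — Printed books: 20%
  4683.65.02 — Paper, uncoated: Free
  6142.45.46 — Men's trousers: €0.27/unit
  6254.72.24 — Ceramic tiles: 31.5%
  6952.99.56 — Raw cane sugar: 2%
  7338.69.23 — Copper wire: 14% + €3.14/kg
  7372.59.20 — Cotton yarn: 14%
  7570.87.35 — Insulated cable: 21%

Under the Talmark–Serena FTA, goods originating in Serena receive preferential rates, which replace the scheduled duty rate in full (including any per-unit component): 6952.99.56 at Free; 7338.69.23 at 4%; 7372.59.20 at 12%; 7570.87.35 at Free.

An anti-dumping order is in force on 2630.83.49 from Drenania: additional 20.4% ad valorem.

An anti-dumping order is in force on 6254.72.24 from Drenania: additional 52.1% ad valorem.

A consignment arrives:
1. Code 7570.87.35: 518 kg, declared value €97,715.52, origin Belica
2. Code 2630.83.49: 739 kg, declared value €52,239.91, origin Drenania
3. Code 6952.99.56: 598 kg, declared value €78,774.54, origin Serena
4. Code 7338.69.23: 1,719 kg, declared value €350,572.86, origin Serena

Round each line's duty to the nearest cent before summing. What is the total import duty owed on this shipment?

€55,648.09

Line 1 (7570.87.35, Belica, 518 kg, €97,715.52):
Base rate for 7570.87.35 is 21%.
7570.87.35 has an FTA preferential rate, but origin Belica is not Serena; base rate stands.
Duty = €97,715.52 × 21% = €20,520.26.
Line 2 (2630.83.49, Drenania, 739 kg, €52,239.91):
Base rate for 2630.83.49 is 20%.
Additional duty on 2630.83.49 from Drenania: +20.4%. Applied ad valorem rate: 20% + 20.4% = 40.4%.
Duty = €52,239.91 × 40.4% = €21,104.92.
Line 3 (6952.99.56, Serena, 598 kg, €78,774.54):
Base rate for 6952.99.56 is 2%.
Origin Serena qualifies under the Talmark–Serena agreement and 6952.99.56 is covered: preferential rate Free applies instead.
Duty = €78,774.54 × 0% = €0.00.
Line 4 (7338.69.23, Serena, 1,719 kg, €350,572.86):
Base rate for 7338.69.23 is 14% + €3.14/kg.
Origin Serena qualifies under the Talmark–Serena agreement and 7338.69.23 is covered: preferential rate 4% applies instead.
Duty = €350,572.86 × 4% = €14,022.91.
Total = €20,520.26 + €21,104.92 + €0.00 + €14,022.91 = €55,648.09.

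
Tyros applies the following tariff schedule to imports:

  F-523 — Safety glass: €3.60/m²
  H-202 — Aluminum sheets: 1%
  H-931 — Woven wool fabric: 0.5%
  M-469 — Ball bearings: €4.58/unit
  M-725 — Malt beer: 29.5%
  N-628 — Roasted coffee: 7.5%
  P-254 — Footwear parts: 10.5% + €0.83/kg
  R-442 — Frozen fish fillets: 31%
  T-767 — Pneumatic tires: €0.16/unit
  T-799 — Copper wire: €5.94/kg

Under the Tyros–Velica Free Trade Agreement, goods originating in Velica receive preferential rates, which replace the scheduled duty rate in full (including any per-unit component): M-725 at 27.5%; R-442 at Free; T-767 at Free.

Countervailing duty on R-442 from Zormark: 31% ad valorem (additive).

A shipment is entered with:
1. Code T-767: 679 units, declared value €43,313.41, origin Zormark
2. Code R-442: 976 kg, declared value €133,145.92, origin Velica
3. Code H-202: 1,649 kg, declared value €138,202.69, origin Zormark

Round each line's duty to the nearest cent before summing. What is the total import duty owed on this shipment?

Line 1 (T-767, Zormark, 679 units, €43,313.41):
Base rate for T-767 is €0.16/unit.
T-767 has an FTA preferential rate, but origin Zormark is not Velica; base rate stands.
Duty = 679 × €0.16 = €108.64.
Line 2 (R-442, Velica, 976 kg, €133,145.92):
Base rate for R-442 is 31%.
Origin Velica qualifies under the Tyros–Velica agreement and R-442 is covered: preferential rate Free applies instead.
The additional-duty order on R-442 targets Zormark, not Velica; it does not apply.
Duty = €133,145.92 × 0% = €0.00.
Line 3 (H-202, Zormark, 1,649 kg, €138,202.69):
Base rate for H-202 is 1%.
Duty = €138,202.69 × 1% = €1,382.03.
Total = €108.64 + €0.00 + €1,382.03 = €1,490.67.

€1,490.67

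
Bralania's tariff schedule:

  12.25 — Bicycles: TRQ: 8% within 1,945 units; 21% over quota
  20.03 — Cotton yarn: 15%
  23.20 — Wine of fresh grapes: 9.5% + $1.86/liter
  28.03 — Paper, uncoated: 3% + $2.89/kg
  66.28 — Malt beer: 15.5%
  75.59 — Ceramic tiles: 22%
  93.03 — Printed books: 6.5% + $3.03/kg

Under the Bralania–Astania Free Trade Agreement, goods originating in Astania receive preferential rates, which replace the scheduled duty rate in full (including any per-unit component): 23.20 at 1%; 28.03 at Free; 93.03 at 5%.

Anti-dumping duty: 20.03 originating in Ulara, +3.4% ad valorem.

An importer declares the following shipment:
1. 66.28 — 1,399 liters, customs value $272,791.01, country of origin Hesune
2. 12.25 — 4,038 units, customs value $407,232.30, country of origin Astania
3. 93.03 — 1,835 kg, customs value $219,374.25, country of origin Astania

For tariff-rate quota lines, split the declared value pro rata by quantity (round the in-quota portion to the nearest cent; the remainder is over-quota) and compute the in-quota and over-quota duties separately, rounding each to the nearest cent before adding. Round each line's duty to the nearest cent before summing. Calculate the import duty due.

$113,270.18

Line 1 (66.28, Hesune, 1,399 liters, $272,791.01):
Base rate for 66.28 is 15.5%.
Duty = $272,791.01 × 15.5% = $42,282.61.
Line 2 (12.25, Astania, 4,038 units, $407,232.30):
Code 12.25 is under a tariff-rate quota (threshold 1,945 units). In-quota: 1,945 units at 8%; over-quota: 2,093 units at 21%.
Pro-rata value split: in-quota = $407,232.30 × 1,945/4,038 = $196,153.25; over-quota = $407,232.30 − $196,153.25 = $211,079.05.
In-quota duty = $196,153.25 × 8% = $15,692.26. Over-quota duty = $211,079.05 × 21% = $44,326.60.
Line duty = $15,692.26 + $44,326.60 = $60,018.86.
Line 3 (93.03, Astania, 1,835 kg, $219,374.25):
Base rate for 93.03 is 6.5% + $3.03/kg.
Origin Astania qualifies under the Bralania–Astania agreement and 93.03 is covered: preferential rate 5% applies instead.
Duty = $219,374.25 × 5% = $10,968.71.
Total = $42,282.61 + $60,018.86 + $10,968.71 = $113,270.18.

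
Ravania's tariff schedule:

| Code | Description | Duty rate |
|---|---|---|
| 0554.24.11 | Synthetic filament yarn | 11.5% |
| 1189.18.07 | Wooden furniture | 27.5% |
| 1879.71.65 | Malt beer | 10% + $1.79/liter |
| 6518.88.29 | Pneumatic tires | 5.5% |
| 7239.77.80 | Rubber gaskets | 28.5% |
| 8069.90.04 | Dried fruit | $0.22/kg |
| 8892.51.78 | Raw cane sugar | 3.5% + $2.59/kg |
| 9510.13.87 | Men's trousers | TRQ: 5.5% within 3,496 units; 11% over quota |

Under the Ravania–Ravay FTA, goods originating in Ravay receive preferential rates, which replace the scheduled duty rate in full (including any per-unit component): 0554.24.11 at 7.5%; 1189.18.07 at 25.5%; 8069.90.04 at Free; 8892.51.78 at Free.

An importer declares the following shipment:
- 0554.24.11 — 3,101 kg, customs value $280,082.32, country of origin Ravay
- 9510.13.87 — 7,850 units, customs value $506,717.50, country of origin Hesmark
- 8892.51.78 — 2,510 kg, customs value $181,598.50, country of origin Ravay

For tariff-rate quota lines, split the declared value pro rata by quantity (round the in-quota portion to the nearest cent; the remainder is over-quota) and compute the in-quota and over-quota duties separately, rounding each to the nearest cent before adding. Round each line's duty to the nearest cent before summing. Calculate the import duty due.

Line 1 (0554.24.11, Ravay, 3,101 kg, $280,082.32):
Base rate for 0554.24.11 is 11.5%.
Origin Ravay qualifies under the Ravania–Ravay agreement and 0554.24.11 is covered: preferential rate 7.5% applies instead.
Duty = $280,082.32 × 7.5% = $21,006.17.
Line 2 (9510.13.87, Hesmark, 7,850 units, $506,717.50):
Code 9510.13.87 is under a tariff-rate quota (threshold 3,496 units). In-quota: 3,496 units at 5.5%; over-quota: 4,354 units at 11%.
Pro-rata value split: in-quota = $506,717.50 × 3,496/7,850 = $225,666.80; over-quota = $506,717.50 − $225,666.80 = $281,050.70.
In-quota duty = $225,666.80 × 5.5% = $12,411.67. Over-quota duty = $281,050.70 × 11% = $30,915.58.
Line duty = $12,411.67 + $30,915.58 = $43,327.25.
Line 3 (8892.51.78, Ravay, 2,510 kg, $181,598.50):
Base rate for 8892.51.78 is 3.5% + $2.59/kg.
Origin Ravay qualifies under the Ravania–Ravay agreement and 8892.51.78 is covered: preferential rate Free applies instead.
Duty = $181,598.50 × 0% = $0.00.
Total = $21,006.17 + $43,327.25 + $0.00 = $64,333.42.

$64,333.42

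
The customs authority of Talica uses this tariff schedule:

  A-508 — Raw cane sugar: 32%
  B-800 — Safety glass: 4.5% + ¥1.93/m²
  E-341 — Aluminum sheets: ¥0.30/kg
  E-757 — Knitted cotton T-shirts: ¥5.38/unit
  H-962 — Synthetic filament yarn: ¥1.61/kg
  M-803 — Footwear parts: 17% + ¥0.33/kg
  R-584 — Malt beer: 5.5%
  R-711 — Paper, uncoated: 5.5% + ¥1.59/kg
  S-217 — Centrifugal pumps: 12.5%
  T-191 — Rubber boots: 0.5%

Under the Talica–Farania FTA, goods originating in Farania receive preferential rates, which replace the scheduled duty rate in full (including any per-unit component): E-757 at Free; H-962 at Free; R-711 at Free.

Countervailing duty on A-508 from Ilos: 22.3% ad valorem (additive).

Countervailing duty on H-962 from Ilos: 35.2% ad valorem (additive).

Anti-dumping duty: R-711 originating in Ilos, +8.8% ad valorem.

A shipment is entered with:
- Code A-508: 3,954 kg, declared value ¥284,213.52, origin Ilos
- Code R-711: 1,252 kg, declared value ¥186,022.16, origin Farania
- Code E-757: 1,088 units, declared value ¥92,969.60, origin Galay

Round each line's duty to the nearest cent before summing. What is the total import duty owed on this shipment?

Line 1 (A-508, Ilos, 3,954 kg, ¥284,213.52):
Base rate for A-508 is 32%.
Additional duty on A-508 from Ilos: +22.3%. Applied ad valorem rate: 32% + 22.3% = 54.3%.
Duty = ¥284,213.52 × 54.3% = ¥154,327.94.
Line 2 (R-711, Farania, 1,252 kg, ¥186,022.16):
Base rate for R-711 is 5.5% + ¥1.59/kg.
Origin Farania qualifies under the Talica–Farania agreement and R-711 is covered: preferential rate Free applies instead.
The additional-duty order on R-711 targets Ilos, not Farania; it does not apply.
Duty = ¥186,022.16 × 0% = ¥0.00.
Line 3 (E-757, Galay, 1,088 units, ¥92,969.60):
Base rate for E-757 is ¥5.38/unit.
E-757 has an FTA preferential rate, but origin Galay is not Farania; base rate stands.
Duty = 1,088 × ¥5.38 = ¥5,853.44.
Total = ¥154,327.94 + ¥0.00 + ¥5,853.44 = ¥160,181.38.

¥160,181.38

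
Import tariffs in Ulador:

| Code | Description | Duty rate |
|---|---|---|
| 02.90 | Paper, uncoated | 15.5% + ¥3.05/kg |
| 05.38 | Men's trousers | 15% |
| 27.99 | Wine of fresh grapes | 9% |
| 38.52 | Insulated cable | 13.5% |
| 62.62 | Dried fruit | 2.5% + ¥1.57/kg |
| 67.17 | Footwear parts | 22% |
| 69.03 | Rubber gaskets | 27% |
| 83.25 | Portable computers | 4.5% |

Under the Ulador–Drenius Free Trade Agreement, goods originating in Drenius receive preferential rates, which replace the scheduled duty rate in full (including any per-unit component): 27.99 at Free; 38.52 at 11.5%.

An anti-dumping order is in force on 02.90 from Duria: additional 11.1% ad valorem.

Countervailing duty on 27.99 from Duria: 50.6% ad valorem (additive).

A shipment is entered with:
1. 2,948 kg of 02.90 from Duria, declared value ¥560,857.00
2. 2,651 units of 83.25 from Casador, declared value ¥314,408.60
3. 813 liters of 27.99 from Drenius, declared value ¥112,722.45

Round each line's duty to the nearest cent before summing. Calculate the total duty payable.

Line 1 (02.90, Duria, 2,948 kg, ¥560,857.00):
Base rate for 02.90 is 15.5% + ¥3.05/kg.
Additional duty on 02.90 from Duria: +11.1%. Applied ad valorem rate: 15.5% + 11.1% = 26.6%.
Duty = ¥560,857.00 × 26.6% + 2,948 × ¥3.05 = ¥158,179.36.
Line 2 (83.25, Casador, 2,651 units, ¥314,408.60):
Base rate for 83.25 is 4.5%.
Duty = ¥314,408.60 × 4.5% = ¥14,148.39.
Line 3 (27.99, Drenius, 813 liters, ¥112,722.45):
Base rate for 27.99 is 9%.
Origin Drenius qualifies under the Ulador–Drenius agreement and 27.99 is covered: preferential rate Free applies instead.
The additional-duty order on 27.99 targets Duria, not Drenius; it does not apply.
Duty = ¥112,722.45 × 0% = ¥0.00.
Total = ¥158,179.36 + ¥14,148.39 + ¥0.00 = ¥172,327.75.

¥172,327.75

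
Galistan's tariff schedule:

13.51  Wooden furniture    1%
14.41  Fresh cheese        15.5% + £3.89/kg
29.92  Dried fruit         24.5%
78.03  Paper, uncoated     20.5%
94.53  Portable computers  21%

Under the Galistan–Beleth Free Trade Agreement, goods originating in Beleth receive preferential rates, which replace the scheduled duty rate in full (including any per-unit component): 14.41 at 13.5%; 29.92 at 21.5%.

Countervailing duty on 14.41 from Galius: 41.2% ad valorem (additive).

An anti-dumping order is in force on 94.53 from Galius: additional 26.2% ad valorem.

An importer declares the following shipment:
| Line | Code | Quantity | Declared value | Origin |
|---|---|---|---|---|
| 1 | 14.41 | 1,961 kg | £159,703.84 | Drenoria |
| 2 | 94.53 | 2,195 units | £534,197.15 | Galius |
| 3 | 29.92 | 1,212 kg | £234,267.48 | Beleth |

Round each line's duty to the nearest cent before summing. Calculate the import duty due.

Line 1 (14.41, Drenoria, 1,961 kg, £159,703.84):
Base rate for 14.41 is 15.5% + £3.89/kg.
14.41 has an FTA preferential rate, but origin Drenoria is not Beleth; base rate stands.
The additional-duty order on 14.41 targets Galius, not Drenoria; it does not apply.
Duty = £159,703.84 × 15.5% + 1,961 × £3.89 = £32,382.39.
Line 2 (94.53, Galius, 2,195 units, £534,197.15):
Base rate for 94.53 is 21%.
Additional duty on 94.53 from Galius: +26.2%. Applied ad valorem rate: 21% + 26.2% = 47.2%.
Duty = £534,197.15 × 47.2% = £252,141.05.
Line 3 (29.92, Beleth, 1,212 kg, £234,267.48):
Base rate for 29.92 is 24.5%.
Origin Beleth qualifies under the Galistan–Beleth agreement and 29.92 is covered: preferential rate 21.5% applies instead.
Duty = £234,267.48 × 21.5% = £50,367.51.
Total = £32,382.39 + £252,141.05 + £50,367.51 = £334,890.95.

£334,890.95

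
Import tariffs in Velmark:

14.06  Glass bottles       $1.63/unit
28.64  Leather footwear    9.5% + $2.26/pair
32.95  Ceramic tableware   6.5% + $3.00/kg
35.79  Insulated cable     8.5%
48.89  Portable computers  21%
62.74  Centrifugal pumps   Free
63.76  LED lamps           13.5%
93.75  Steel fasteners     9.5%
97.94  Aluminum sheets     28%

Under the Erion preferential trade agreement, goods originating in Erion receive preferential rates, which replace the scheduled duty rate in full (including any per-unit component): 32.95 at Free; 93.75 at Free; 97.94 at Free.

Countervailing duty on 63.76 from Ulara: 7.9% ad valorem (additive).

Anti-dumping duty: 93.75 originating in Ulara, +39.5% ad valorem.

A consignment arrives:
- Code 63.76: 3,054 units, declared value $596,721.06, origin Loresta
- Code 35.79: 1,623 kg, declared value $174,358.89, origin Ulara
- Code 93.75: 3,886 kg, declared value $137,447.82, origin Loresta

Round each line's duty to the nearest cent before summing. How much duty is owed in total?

$108,435.39

Line 1 (63.76, Loresta, 3,054 units, $596,721.06):
Base rate for 63.76 is 13.5%.
The additional-duty order on 63.76 targets Ulara, not Loresta; it does not apply.
Duty = $596,721.06 × 13.5% = $80,557.34.
Line 2 (35.79, Ulara, 1,623 kg, $174,358.89):
Base rate for 35.79 is 8.5%.
Duty = $174,358.89 × 8.5% = $14,820.51.
Line 3 (93.75, Loresta, 3,886 kg, $137,447.82):
Base rate for 93.75 is 9.5%.
93.75 has an FTA preferential rate, but origin Loresta is not Erion; base rate stands.
The additional-duty order on 93.75 targets Ulara, not Loresta; it does not apply.
Duty = $137,447.82 × 9.5% = $13,057.54.
Total = $80,557.34 + $14,820.51 + $13,057.54 = $108,435.39.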